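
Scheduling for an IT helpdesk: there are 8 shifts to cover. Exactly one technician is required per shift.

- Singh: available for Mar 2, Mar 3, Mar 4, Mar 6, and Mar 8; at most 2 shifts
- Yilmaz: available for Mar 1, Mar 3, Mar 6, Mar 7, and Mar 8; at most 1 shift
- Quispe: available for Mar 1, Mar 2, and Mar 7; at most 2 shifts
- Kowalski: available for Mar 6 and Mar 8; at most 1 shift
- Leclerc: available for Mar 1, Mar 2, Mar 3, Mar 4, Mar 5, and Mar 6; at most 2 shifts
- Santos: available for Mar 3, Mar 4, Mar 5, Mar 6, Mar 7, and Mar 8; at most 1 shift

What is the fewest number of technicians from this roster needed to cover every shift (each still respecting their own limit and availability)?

5

8 slots to fill and no one can take more than 2, so at least ⌈8/2⌉ = 4 technicians are needed.
Any 4 technicians together have capacity at most 2+2+2+1 = 7 < 8 slots, so 4 can never suffice.
Singh, Yilmaz, Quispe, Kowalski, and Leclerc alone can cover everything: Mar 1→Quispe, Mar 2→Quispe, Mar 3→Singh, Mar 4→Singh, Mar 5→Leclerc, Mar 6→Leclerc, Mar 7→Yilmaz, Mar 8→Kowalski.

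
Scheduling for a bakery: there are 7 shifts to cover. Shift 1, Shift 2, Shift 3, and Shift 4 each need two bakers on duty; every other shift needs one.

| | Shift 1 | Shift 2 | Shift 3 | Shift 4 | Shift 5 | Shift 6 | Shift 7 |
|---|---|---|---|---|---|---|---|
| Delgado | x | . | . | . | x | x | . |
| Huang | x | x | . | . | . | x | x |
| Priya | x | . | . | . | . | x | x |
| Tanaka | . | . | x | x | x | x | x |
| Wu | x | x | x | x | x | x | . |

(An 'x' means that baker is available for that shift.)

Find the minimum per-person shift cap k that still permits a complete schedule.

With 5 bakers and 11 worker-slots to fill, someone must work at least ⌈11/5⌉ = 3 shifts, so k ≥ 3.
k = 3 works: Shift 1→Delgado+Huang, Shift 2→Huang+Wu, Shift 3→Tanaka+Wu, Shift 4→Tanaka+Wu, Shift 5→Delgado, Shift 6→Delgado, Shift 7→Huang.
Loads: Delgado 3, Huang 3, Priya 0, Tanaka 2, Wu 3 — all ≤ 3.

3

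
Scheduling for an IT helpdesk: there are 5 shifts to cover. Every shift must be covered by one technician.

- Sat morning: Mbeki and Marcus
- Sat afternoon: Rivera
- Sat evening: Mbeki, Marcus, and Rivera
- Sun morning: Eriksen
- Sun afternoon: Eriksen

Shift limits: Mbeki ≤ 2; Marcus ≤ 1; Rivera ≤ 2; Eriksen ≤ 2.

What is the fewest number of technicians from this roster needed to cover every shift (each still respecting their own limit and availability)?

5 slots to fill and no one can take more than 2, so at least ⌈5/2⌉ = 3 technicians are needed.
Mbeki, Rivera, and Eriksen alone can cover everything: Sat morning→Mbeki, Sat afternoon→Rivera, Sat evening→Mbeki, Sun morning→Eriksen, Sun afternoon→Eriksen.

3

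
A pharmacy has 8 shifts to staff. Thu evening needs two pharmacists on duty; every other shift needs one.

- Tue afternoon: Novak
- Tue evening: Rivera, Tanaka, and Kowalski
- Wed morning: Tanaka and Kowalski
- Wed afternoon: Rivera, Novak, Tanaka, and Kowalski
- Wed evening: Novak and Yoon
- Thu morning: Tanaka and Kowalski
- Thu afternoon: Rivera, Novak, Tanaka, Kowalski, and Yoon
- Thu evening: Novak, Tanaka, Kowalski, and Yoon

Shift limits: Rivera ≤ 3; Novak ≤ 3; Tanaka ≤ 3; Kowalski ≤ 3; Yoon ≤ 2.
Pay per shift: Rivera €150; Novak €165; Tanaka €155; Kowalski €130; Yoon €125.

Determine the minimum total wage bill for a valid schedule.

€1255

Tue afternoon can only be covered by Novak, so that assignment is forced.
Picking the cheapest available pharmacist for each shift independently would cost €1190, but that ignores the shift limits.
An optimal schedule: Tue afternoon→Novak, Tue evening→Rivera, Wed morning→Kowalski, Wed afternoon→Rivera, Wed evening→Yoon, Thu morning→Kowalski, Thu afternoon→Rivera, Thu evening→Yoon+Kowalski.
Total: 165 + 150 + 130 + 150 + 125 + 130 + 150 + 125 + 130 = €1255.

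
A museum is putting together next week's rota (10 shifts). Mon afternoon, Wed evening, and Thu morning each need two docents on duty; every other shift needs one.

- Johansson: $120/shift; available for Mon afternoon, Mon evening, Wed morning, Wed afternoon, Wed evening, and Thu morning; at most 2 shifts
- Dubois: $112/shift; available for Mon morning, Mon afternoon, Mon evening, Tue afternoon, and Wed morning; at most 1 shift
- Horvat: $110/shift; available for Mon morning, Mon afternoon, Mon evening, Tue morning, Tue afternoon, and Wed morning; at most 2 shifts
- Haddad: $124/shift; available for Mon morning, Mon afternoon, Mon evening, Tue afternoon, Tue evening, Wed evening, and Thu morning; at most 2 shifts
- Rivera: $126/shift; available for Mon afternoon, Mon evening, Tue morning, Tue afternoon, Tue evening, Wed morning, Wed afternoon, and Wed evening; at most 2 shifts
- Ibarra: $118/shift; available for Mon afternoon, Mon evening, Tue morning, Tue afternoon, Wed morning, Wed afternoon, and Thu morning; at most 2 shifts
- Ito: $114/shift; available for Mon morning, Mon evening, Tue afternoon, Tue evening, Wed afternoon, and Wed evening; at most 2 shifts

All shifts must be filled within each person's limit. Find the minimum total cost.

Picking the cheapest available docent for each shift independently would cost $1472, but that ignores the shift limits.
An optimal schedule: Mon morning→Dubois, Mon afternoon→Rivera+Ibarra, Mon evening→Ito, Tue morning→Horvat, Tue afternoon→Ibarra, Tue evening→Haddad, Wed morning→Horvat, Wed afternoon→Johansson, Wed evening→Rivera+Ito, Thu morning→Johansson+Haddad.
Total: 112 + 126 + 118 + 114 + 110 + 118 + 124 + 110 + 120 + 126 + 114 + 120 + 124 = $1536.

$1536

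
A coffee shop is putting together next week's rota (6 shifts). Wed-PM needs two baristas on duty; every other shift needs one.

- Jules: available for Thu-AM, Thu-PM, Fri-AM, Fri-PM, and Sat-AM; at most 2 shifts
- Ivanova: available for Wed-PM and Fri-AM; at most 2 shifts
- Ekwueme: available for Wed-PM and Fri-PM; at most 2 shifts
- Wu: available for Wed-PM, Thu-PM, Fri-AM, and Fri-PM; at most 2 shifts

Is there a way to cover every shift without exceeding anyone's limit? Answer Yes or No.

Yes

Thu-AM can only be covered by Jules, so that assignment is forced.
Sat-AM can only be covered by Jules, so that assignment is forced.
One valid schedule: Wed-PM→Ivanova+Ekwueme, Thu-AM→Jules, Thu-PM→Wu, Fri-AM→Ivanova, Fri-PM→Ekwueme, Sat-AM→Jules.
Loads: Jules 2/2, Ivanova 2/2, Ekwueme 2/2, Wu 1/2 — all within limits.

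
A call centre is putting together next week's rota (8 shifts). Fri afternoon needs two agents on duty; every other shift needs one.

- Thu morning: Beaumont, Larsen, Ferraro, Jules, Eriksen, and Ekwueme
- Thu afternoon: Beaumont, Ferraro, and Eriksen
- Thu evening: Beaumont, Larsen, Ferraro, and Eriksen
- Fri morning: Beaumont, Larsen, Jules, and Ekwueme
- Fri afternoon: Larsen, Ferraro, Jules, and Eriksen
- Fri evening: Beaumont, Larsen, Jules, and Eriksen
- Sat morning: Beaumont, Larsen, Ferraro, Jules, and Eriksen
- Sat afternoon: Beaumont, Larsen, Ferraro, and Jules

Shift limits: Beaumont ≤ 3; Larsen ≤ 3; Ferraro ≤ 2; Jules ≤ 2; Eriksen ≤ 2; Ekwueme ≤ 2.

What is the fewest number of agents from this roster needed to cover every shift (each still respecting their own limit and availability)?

4

9 slots to fill and no one can take more than 3, so at least ⌈9/3⌉ = 3 agents are needed.
Any 3 agents together have capacity at most 3+3+2 = 8 < 9 slots, so 3 can never suffice.
Beaumont, Larsen, Ferraro, and Jules alone can cover everything: Thu morning→Larsen, Thu afternoon→Beaumont, Thu evening→Beaumont, Fri morning→Beaumont, Fri afternoon→Larsen+Ferraro, Fri evening→Larsen, Sat morning→Ferraro, Sat afternoon→Jules.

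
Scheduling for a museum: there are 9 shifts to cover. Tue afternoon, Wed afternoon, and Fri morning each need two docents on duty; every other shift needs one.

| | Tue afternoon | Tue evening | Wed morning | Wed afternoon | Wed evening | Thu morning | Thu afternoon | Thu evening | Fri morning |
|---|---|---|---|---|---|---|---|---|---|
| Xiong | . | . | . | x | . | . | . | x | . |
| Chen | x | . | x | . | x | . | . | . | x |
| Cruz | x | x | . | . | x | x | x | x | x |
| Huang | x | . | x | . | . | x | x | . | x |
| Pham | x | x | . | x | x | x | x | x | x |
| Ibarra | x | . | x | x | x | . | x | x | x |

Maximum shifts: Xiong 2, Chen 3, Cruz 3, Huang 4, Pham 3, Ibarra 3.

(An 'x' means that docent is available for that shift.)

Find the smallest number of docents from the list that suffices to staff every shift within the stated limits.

4

12 slots to fill and no one can take more than 4, so at least ⌈12/4⌉ = 3 docents are needed.
Any 3 docents together have capacity at most 4+3+3 = 10 < 12 slots, so 3 can never suffice.
Xiong, Chen, Huang, and Pham alone can cover everything: Tue afternoon→Chen+Huang, Tue evening→Pham, Wed morning→Chen, Wed afternoon→Xiong+Pham, Wed evening→Chen, Thu morning→Huang, Thu afternoon→Huang, Thu evening→Xiong, Fri morning→Huang+Pham.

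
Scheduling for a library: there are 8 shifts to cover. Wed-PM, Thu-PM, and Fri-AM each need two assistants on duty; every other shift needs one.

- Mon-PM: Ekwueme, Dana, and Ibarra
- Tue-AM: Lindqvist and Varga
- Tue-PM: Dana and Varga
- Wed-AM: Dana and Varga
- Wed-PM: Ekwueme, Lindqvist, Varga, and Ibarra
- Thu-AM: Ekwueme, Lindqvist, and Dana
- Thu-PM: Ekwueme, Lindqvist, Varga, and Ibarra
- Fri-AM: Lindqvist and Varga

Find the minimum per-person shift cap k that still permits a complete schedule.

With 5 assistants and 11 worker-slots to fill, someone must work at least ⌈11/5⌉ = 3 shifts, so k ≥ 3.
k = 3 works: Mon-PM→Ekwueme, Tue-AM→Lindqvist, Tue-PM→Dana, Wed-AM→Dana, Wed-PM→Ekwueme+Lindqvist, Thu-AM→Ekwueme, Thu-PM→Varga+Ibarra, Fri-AM→Lindqvist+Varga.
Loads: Ekwueme 3, Lindqvist 3, Dana 2, Varga 2, Ibarra 1 — all ≤ 3.

3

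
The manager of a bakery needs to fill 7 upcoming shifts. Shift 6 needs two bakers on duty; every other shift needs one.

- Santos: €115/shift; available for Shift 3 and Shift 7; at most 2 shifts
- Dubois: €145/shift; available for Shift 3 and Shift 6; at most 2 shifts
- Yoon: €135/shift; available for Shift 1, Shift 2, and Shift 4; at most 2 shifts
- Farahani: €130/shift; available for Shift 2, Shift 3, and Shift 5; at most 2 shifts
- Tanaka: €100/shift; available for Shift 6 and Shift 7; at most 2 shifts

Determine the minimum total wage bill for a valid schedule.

Shift 1 can only be covered by Yoon, so that assignment is forced.
Shift 4 can only be covered by Yoon, so that assignment is forced.
Shift 5 can only be covered by Farahani, so that assignment is forced.
Picking the cheapest available baker for each shift independently would cost €990, and that bound is achievable.
An optimal schedule: Shift 1→Yoon, Shift 2→Farahani, Shift 3→Santos, Shift 4→Yoon, Shift 5→Farahani, Shift 6→Tanaka+Dubois, Shift 7→Tanaka.
Total: 135 + 130 + 115 + 135 + 130 + 100 + 145 + 100 = €990.

€990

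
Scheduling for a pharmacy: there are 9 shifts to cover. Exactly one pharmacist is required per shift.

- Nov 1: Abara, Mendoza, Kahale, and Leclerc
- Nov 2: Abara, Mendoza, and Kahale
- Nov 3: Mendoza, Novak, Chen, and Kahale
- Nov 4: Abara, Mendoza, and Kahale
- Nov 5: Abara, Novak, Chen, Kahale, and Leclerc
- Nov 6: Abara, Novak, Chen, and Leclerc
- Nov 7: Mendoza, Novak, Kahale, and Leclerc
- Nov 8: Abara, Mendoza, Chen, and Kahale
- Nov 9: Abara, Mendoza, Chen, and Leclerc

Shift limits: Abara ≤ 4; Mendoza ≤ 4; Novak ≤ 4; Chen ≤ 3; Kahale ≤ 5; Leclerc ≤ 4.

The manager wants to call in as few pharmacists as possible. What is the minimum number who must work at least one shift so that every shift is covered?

9 slots to fill and no one can take more than 5, so at least ⌈9/5⌉ = 2 pharmacists are needed.
Abara and Kahale alone can cover everything: Nov 1→Abara, Nov 2→Abara, Nov 3→Kahale, Nov 4→Kahale, Nov 5→Kahale, Nov 6→Abara, Nov 7→Kahale, Nov 8→Kahale, Nov 9→Abara.

2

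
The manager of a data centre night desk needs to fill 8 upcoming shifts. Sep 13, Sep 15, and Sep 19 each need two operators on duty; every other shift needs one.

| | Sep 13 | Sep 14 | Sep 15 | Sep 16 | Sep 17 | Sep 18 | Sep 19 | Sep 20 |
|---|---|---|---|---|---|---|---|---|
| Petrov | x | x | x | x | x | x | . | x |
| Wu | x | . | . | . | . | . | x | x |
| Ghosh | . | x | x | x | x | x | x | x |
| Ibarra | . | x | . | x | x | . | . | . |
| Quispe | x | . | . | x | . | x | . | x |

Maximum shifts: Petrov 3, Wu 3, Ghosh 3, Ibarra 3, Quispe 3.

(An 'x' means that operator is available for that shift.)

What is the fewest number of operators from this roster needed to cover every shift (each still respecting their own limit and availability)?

4

11 slots to fill and no one can take more than 3, so at least ⌈11/3⌉ = 4 operators are needed.
Petrov, Wu, Ghosh, and Ibarra alone can cover everything: Sep 13→Petrov+Wu, Sep 14→Ghosh, Sep 15→Petrov+Ghosh, Sep 16→Ibarra, Sep 17→Ibarra, Sep 18→Petrov, Sep 19→Wu+Ghosh, Sep 20→Wu.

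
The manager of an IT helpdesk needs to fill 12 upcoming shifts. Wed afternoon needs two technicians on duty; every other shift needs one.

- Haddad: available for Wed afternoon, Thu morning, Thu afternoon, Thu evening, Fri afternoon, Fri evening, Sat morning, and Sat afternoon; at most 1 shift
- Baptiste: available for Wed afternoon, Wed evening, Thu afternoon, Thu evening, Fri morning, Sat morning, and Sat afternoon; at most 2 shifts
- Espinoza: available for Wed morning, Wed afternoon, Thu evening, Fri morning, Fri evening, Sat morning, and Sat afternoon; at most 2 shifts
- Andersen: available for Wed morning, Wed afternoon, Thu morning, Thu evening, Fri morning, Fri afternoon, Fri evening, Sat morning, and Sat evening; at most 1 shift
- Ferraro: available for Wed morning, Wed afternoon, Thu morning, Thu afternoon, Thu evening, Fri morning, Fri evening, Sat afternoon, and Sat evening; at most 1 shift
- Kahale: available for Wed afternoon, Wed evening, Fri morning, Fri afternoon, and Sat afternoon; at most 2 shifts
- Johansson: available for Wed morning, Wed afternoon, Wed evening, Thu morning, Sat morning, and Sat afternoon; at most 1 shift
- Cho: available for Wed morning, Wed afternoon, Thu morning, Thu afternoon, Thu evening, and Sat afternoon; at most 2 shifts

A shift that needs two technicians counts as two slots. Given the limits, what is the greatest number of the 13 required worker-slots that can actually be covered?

12

Total capacity across all technicians is 1+2+2+1+1+2+1+2 = 12, and 13 slots are needed, so at most 12 can be filled.
An assignment achieving 12: Wed morning→Espinoza, Wed afternoon→Cho, Wed evening→Baptiste, Thu morning→Ferraro, Thu afternoon→Baptiste, Thu evening→Cho, Fri morning→Kahale, Fri afternoon→Haddad, Fri evening→Espinoza, Sat morning→Johansson, Sat afternoon→Kahale, Sat evening→Andersen.
Loads: Haddad 1/1, Baptiste 2/2, Espinoza 2/2, Andersen 1/1, Ferraro 1/1, Kahale 2/2, Johansson 1/1, Cho 2/2.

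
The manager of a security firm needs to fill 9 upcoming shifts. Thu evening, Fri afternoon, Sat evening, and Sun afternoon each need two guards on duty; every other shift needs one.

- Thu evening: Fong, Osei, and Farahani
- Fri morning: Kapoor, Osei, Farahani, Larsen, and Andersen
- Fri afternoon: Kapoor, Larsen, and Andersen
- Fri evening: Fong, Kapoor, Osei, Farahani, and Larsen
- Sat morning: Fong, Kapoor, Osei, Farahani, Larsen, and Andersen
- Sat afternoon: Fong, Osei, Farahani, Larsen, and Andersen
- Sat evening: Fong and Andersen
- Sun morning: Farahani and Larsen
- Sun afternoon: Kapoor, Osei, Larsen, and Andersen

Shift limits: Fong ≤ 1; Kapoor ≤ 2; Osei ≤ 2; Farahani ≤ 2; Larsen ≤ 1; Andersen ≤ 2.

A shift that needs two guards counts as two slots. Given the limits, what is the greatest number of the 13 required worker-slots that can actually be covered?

Total capacity across all guards is 1+2+2+2+1+2 = 10, and 13 slots are needed, so at most 10 can be filled.
An assignment achieving 10: Thu evening→Osei+Farahani, Fri morning→Andersen, Fri afternoon→Kapoor+Larsen, Sat evening→Fong+Andersen, Sun morning→Farahani, Sun afternoon→Kapoor+Osei.
Loads: Fong 1/1, Kapoor 2/2, Osei 2/2, Farahani 2/2, Larsen 1/1, Andersen 2/2.

10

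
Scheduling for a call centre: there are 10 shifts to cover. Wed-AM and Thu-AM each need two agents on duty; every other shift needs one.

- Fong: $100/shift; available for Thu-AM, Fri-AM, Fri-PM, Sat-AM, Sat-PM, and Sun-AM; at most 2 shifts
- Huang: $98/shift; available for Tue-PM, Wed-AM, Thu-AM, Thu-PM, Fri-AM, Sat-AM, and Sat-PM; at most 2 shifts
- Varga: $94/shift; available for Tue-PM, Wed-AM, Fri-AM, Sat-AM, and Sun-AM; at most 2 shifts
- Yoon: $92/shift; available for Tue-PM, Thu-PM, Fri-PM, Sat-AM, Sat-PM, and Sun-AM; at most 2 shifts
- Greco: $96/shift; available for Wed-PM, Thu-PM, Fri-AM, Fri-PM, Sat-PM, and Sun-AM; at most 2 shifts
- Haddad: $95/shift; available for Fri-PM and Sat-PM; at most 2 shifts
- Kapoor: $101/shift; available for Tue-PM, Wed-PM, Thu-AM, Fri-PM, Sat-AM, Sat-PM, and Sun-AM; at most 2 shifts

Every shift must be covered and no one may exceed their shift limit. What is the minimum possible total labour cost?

$1150

Wed-AM can only be covered by Huang and Varga, so that assignment is forced.
Picking the cheapest available agent for each shift independently would cost $1132, but that ignores the shift limits.
An optimal schedule: Tue-PM→Yoon, Wed-AM→Varga+Huang, Wed-PM→Greco, Thu-AM→Huang+Fong, Thu-PM→Yoon, Fri-AM→Varga, Fri-PM→Haddad, Sat-AM→Fong, Sat-PM→Haddad, Sun-AM→Greco.
Total: 92 + 94 + 98 + 96 + 98 + 100 + 92 + 94 + 95 + 100 + 95 + 96 = $1150.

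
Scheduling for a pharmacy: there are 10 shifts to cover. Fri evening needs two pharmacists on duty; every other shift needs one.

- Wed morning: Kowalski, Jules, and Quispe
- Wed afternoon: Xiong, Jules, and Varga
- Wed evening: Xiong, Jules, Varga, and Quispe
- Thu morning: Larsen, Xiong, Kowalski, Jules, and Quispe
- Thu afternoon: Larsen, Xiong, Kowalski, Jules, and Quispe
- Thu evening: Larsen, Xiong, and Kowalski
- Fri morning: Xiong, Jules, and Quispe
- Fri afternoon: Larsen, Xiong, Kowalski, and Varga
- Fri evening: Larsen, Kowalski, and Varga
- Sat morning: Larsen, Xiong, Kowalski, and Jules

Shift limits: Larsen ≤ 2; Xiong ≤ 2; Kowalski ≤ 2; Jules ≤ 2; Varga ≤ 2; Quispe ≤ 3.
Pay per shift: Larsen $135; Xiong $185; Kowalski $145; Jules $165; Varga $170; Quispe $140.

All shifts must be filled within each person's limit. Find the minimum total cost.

$1650

Picking the cheapest available pharmacist for each shift independently would cost $1540, but that ignores the shift limits.
An optimal schedule: Wed morning→Quispe, Wed afternoon→Jules, Wed evening→Varga, Thu morning→Quispe, Thu afternoon→Jules, Thu evening→Larsen, Fri morning→Quispe, Fri afternoon→Varga, Fri evening→Larsen+Kowalski, Sat morning→Kowalski.
Total: 140 + 165 + 170 + 140 + 165 + 135 + 140 + 170 + 135 + 145 + 145 = $1650.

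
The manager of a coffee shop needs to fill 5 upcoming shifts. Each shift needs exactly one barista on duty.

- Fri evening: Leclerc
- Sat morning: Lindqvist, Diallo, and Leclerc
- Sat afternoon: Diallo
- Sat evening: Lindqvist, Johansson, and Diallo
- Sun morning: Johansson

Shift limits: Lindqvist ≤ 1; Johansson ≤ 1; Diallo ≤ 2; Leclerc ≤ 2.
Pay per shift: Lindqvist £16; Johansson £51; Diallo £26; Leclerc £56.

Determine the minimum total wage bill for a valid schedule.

£175

Fri evening can only be covered by Leclerc, so that assignment is forced.
Sat afternoon can only be covered by Diallo, so that assignment is forced.
Sun morning can only be covered by Johansson, so that assignment is forced.
Picking the cheapest available barista for each shift independently would cost £165, but that ignores the shift limits.
An optimal schedule: Fri evening→Leclerc, Sat morning→Lindqvist, Sat afternoon→Diallo, Sat evening→Diallo, Sun morning→Johansson.
Total: 56 + 16 + 26 + 26 + 51 = £175.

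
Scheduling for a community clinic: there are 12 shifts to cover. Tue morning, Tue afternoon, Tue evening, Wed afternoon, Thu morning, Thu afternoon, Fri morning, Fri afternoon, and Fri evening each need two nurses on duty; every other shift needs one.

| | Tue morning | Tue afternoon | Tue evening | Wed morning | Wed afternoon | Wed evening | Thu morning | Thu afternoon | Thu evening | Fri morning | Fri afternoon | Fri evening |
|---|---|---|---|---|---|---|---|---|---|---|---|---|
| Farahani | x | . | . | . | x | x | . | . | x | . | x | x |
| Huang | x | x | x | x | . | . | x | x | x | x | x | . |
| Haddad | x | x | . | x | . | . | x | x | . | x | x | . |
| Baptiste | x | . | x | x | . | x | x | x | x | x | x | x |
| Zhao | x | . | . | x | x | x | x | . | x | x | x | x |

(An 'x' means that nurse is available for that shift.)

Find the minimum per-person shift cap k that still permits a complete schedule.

With 5 nurses and 21 worker-slots to fill, someone must work at least ⌈21/5⌉ = 5 shifts, so k ≥ 5.
k = 5 works: Tue morning→Farahani+Haddad, Tue afternoon→Huang+Haddad, Tue evening→Huang+Baptiste, Wed morning→Huang, Wed afternoon→Farahani+Zhao, Wed evening→Farahani, Thu morning→Huang+Haddad, Thu afternoon→Huang+Haddad, Thu evening→Farahani, Fri morning→Haddad+Baptiste, Fri afternoon→Baptiste+Zhao, Fri evening→Farahani+Baptiste.
Loads: Farahani 5, Huang 5, Haddad 5, Baptiste 4, Zhao 2 — all ≤ 5.

5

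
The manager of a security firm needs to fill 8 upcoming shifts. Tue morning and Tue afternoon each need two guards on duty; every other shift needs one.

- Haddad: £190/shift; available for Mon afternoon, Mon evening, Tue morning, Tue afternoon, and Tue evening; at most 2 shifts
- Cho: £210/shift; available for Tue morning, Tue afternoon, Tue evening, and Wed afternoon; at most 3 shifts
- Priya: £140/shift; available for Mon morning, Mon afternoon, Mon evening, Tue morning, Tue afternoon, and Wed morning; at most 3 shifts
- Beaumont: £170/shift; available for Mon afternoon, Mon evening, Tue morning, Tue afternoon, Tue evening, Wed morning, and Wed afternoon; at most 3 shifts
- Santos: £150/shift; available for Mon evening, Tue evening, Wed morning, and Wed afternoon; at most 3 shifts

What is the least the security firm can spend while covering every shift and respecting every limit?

Mon morning can only be covered by Priya, so that assignment is forced.
Picking the cheapest available guard for each shift independently would cost £1480, but that ignores the shift limits.
An optimal schedule: Mon morning→Priya, Mon afternoon→Priya, Mon evening→Santos, Tue morning→Priya+Beaumont, Tue afternoon→Beaumont+Haddad, Tue evening→Beaumont, Wed morning→Santos, Wed afternoon→Santos.
Total: 140 + 140 + 150 + 140 + 170 + 170 + 190 + 170 + 150 + 150 = £1570.

£1570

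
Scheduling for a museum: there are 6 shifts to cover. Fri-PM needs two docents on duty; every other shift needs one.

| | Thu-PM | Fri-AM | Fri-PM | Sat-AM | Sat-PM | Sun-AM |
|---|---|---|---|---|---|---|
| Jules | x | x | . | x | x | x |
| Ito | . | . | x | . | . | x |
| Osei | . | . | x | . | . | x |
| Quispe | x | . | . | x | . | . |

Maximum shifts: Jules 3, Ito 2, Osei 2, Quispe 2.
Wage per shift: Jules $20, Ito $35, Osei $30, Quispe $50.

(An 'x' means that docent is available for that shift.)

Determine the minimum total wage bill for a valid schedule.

$205

Fri-AM can only be covered by Jules, so that assignment is forced.
Fri-PM can only be covered by Ito and Osei, so that assignment is forced.
Sat-PM can only be covered by Jules, so that assignment is forced.
Picking the cheapest available docent for each shift independently would cost $165, but that ignores the shift limits.
An optimal schedule: Thu-PM→Jules, Fri-AM→Jules, Fri-PM→Osei+Ito, Sat-AM→Quispe, Sat-PM→Jules, Sun-AM→Osei.
Total: 20 + 20 + 30 + 35 + 50 + 20 + 30 = $205.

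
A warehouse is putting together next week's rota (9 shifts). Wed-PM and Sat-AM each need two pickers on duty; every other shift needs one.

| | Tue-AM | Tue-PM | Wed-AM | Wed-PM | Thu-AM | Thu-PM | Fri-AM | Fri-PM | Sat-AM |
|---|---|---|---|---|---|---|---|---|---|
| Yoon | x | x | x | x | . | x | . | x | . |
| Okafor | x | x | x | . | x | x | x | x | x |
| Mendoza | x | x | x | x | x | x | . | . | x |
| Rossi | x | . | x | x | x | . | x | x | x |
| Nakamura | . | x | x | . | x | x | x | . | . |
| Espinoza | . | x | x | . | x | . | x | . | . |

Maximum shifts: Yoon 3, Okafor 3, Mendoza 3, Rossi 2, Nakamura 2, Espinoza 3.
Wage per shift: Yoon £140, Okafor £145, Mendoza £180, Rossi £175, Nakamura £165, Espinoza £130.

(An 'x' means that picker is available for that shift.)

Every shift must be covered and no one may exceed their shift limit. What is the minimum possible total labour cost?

Picking the cheapest available picker for each shift independently would cost £1575, but that ignores the shift limits.
An optimal schedule: Tue-AM→Yoon, Tue-PM→Espinoza, Wed-AM→Okafor, Wed-PM→Yoon+Rossi, Thu-AM→Espinoza, Thu-PM→Okafor, Fri-AM→Espinoza, Fri-PM→Yoon, Sat-AM→Okafor+Rossi.
Total: 140 + 130 + 145 + 140 + 175 + 130 + 145 + 130 + 140 + 145 + 175 = £1595.

£1595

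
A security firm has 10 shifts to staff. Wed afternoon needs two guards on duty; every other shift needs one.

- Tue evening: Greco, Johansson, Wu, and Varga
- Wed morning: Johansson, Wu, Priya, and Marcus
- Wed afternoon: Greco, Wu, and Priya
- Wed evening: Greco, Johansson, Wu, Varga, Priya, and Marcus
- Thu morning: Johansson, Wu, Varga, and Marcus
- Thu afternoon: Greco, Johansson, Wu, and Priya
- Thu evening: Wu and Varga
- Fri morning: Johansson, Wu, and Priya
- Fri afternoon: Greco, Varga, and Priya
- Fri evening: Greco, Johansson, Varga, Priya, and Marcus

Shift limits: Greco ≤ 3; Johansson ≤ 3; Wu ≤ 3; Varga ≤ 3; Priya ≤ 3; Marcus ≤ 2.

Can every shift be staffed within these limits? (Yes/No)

One valid schedule: Tue evening→Greco, Wed morning→Johansson, Wed afternoon→Greco+Wu, Wed evening→Varga, Thu morning→Johansson, Thu afternoon→Wu, Thu evening→Wu, Fri morning→Johansson, Fri afternoon→Greco, Fri evening→Varga.
Loads: Greco 3/3, Johansson 3/3, Wu 3/3, Varga 2/3, Priya 0/3, Marcus 0/2 — all within limits.

Yes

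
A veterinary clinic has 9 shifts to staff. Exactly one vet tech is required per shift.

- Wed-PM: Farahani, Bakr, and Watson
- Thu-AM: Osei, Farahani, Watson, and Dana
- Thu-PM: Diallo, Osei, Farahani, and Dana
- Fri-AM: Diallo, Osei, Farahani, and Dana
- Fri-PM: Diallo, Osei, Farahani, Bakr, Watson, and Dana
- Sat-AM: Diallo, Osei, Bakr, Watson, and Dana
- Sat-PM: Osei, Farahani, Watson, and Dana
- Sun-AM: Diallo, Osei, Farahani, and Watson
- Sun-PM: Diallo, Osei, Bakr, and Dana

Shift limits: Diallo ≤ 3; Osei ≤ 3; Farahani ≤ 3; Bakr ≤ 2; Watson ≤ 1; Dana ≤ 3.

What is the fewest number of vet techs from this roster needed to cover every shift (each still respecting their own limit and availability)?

3

9 slots to fill and no one can take more than 3, so at least ⌈9/3⌉ = 3 vet techs are needed.
Diallo, Osei, and Farahani alone can cover everything: Wed-PM→Farahani, Thu-AM→Osei, Thu-PM→Diallo, Fri-AM→Osei, Fri-PM→Farahani, Sat-AM→Diallo, Sat-PM→Osei, Sun-AM→Farahani, Sun-PM→Diallo.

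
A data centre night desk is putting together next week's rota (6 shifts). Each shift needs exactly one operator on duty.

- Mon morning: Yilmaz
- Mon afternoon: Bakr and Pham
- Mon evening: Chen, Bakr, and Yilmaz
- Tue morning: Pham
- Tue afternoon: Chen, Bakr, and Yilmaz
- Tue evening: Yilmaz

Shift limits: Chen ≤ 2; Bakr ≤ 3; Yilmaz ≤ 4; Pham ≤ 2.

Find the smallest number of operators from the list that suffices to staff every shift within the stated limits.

6 slots to fill and no one can take more than 4, so at least ⌈6/4⌉ = 2 operators are needed.
Yilmaz and Pham alone can cover everything: Mon morning→Yilmaz, Mon afternoon→Pham, Mon evening→Yilmaz, Tue morning→Pham, Tue afternoon→Yilmaz, Tue evening→Yilmaz.

2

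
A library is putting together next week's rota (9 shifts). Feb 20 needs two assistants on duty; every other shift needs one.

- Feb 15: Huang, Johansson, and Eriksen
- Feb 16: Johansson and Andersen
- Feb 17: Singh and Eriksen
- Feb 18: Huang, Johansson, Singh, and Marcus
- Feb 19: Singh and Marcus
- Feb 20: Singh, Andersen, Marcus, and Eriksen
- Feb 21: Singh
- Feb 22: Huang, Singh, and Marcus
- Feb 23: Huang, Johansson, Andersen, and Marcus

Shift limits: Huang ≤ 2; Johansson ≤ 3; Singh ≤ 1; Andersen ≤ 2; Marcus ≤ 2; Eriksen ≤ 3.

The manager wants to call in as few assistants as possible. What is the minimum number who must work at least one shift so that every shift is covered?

5

10 slots to fill and no one can take more than 3, so at least ⌈10/3⌉ = 4 assistants are needed.
No set of 4 assistants can cover every shift (each such set leaves at least one shift with no one available or exceeds a cap).
Huang, Johansson, Singh, Marcus, and Eriksen alone can cover everything: Feb 15→Huang, Feb 16→Johansson, Feb 17→Eriksen, Feb 18→Johansson, Feb 19→Marcus, Feb 20→Marcus+Eriksen, Feb 21→Singh, Feb 22→Huang, Feb 23→Johansson.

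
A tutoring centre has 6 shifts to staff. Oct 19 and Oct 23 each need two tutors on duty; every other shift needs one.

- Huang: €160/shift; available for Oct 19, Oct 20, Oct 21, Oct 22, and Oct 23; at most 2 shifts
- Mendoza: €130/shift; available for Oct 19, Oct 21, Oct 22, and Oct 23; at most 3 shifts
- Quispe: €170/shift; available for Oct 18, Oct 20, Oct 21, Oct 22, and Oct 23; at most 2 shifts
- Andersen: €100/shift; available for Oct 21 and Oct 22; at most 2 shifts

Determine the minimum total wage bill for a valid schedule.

€1120

Oct 18 can only be covered by Quispe, so that assignment is forced.
Oct 19 can only be covered by Huang and Mendoza, so that assignment is forced.
Picking the cheapest available tutor for each shift independently would cost €1110, but that ignores the shift limits.
An optimal schedule: Oct 18→Quispe, Oct 19→Mendoza+Huang, Oct 20→Huang, Oct 21→Andersen, Oct 22→Andersen, Oct 23→Mendoza+Quispe.
Total: 170 + 130 + 160 + 160 + 100 + 100 + 130 + 170 = €1120.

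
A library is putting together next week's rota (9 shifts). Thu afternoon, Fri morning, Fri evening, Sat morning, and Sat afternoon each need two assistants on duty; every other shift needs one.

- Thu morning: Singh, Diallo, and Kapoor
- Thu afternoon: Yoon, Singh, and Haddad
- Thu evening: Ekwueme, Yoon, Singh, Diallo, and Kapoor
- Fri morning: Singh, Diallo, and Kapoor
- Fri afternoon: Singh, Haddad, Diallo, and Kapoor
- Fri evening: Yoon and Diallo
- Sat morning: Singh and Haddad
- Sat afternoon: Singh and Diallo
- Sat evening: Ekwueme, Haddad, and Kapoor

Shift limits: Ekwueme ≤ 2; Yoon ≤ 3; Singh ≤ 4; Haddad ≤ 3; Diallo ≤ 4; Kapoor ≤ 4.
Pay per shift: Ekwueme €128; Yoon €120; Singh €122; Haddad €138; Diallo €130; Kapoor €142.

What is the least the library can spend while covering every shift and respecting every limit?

Fri evening can only be covered by Yoon and Diallo, so that assignment is forced.
Sat morning can only be covered by Singh and Haddad, so that assignment is forced.
Sat afternoon can only be covered by Singh and Diallo, so that assignment is forced.
Picking the cheapest available assistant for each shift independently would cost €1748, but that ignores the shift limits.
An optimal schedule: Thu morning→Singh, Thu afternoon→Yoon+Haddad, Thu evening→Yoon, Fri morning→Singh+Diallo, Fri afternoon→Diallo, Fri evening→Yoon+Diallo, Sat morning→Singh+Haddad, Sat afternoon→Singh+Diallo, Sat evening→Ekwueme.
Total: 122 + 120 + 138 + 120 + 122 + 130 + 130 + 120 + 130 + 122 + 138 + 122 + 130 + 128 = €1772.

€1772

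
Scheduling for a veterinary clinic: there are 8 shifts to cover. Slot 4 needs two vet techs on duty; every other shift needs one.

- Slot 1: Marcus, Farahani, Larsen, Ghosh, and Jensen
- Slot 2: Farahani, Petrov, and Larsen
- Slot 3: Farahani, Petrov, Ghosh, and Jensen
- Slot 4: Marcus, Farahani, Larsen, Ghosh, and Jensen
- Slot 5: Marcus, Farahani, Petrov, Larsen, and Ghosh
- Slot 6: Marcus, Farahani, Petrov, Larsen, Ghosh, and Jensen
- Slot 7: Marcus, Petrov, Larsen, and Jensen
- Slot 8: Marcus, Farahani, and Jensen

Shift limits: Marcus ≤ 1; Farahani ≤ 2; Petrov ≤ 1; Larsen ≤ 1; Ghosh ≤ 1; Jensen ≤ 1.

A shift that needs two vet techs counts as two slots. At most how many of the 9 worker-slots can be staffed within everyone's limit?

7

Total capacity across all vet techs is 1+2+1+1+1+1 = 7, and 9 slots are needed, so at most 7 can be filled.
An assignment achieving 7: Slot 1→Larsen, Slot 2→Farahani, Slot 3→Farahani, Slot 4→Ghosh+Jensen, Slot 7→Petrov, Slot 8→Marcus.
Loads: Marcus 1/1, Farahani 2/2, Petrov 1/1, Larsen 1/1, Ghosh 1/1, Jensen 1/1.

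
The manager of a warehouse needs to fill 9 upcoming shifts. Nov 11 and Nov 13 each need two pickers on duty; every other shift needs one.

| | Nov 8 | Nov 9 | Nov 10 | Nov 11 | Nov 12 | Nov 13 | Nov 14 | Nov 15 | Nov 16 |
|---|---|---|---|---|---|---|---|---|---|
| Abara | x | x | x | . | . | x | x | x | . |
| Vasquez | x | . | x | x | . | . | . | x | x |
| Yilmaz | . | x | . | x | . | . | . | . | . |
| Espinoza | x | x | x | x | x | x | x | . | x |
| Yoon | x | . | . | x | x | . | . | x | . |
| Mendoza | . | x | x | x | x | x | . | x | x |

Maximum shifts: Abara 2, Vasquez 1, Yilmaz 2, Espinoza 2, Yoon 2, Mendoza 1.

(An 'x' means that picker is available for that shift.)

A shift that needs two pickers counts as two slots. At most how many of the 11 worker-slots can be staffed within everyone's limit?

10

Total capacity across all pickers is 2+1+2+2+2+1 = 10, and 11 slots are needed, so at most 10 can be filled.
An assignment achieving 10: Nov 8→Yoon, Nov 9→Yilmaz, Nov 10→Mendoza, Nov 11→Yilmaz, Nov 12→Espinoza, Nov 13→Abara+Espinoza, Nov 14→Abara, Nov 15→Yoon, Nov 16→Vasquez.
Loads: Abara 2/2, Vasquez 1/1, Yilmaz 2/2, Espinoza 2/2, Yoon 2/2, Mendoza 1/1.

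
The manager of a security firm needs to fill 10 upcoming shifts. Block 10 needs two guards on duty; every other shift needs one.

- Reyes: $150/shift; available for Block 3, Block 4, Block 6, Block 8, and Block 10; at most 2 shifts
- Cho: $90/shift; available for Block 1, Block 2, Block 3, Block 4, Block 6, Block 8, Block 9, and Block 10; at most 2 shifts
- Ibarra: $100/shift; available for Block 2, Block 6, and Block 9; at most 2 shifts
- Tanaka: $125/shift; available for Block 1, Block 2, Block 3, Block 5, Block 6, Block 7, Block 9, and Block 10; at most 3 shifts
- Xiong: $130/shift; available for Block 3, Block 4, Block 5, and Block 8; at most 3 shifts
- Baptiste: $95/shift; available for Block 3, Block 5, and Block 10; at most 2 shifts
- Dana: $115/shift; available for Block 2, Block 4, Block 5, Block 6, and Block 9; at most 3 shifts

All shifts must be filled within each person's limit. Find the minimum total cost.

$1165

Block 7 can only be covered by Tanaka, so that assignment is forced.
Picking the cheapest available guard for each shift independently would cost $1035, but that ignores the shift limits.
An optimal schedule: Block 1→Cho, Block 2→Ibarra, Block 3→Baptiste, Block 4→Dana, Block 5→Dana, Block 6→Dana, Block 7→Tanaka, Block 8→Cho, Block 9→Ibarra, Block 10→Baptiste+Tanaka.
Total: 90 + 100 + 95 + 115 + 115 + 115 + 125 + 90 + 100 + 95 + 125 = $1165.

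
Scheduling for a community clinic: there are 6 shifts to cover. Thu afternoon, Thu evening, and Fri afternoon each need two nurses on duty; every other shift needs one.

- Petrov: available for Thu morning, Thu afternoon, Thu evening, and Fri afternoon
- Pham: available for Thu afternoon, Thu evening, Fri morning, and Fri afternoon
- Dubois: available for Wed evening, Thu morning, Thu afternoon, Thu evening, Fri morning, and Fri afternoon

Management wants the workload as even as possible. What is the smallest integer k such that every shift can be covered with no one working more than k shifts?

With 3 nurses and 9 worker-slots to fill, someone must work at least ⌈9/3⌉ = 3 shifts, so k ≥ 3.
k = 3 works: Wed evening→Dubois, Thu morning→Petrov, Thu afternoon→Petrov+Pham, Thu evening→Petrov+Dubois, Fri morning→Pham, Fri afternoon→Pham+Dubois.
Loads: Petrov 3, Pham 3, Dubois 3 — all ≤ 3.

3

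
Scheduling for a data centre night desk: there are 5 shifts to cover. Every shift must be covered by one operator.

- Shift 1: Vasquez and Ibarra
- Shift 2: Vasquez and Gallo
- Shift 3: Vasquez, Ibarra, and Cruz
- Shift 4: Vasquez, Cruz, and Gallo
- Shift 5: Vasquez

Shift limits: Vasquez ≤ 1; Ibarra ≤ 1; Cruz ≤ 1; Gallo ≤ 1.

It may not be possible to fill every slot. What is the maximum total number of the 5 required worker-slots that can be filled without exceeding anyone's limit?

4

Total capacity across all operators is 1+1+1+1 = 4, and 5 slots are needed, so at most 4 can be filled.
An assignment achieving 4: Shift 1→Ibarra, Shift 2→Gallo, Shift 3→Cruz, Shift 5→Vasquez.
Loads: Vasquez 1/1, Ibarra 1/1, Cruz 1/1, Gallo 1/1.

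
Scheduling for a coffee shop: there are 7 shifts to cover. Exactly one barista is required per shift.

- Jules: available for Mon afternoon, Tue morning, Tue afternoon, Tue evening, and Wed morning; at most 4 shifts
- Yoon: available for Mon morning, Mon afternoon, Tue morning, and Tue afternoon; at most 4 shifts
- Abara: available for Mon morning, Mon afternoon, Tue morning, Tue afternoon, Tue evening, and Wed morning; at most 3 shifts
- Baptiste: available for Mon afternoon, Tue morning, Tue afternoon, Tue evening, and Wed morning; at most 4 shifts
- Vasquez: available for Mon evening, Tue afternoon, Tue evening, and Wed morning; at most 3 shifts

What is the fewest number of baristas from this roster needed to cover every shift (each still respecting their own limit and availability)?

7 slots to fill and no one can take more than 4, so at least ⌈7/4⌉ = 2 baristas are needed.
Yoon and Vasquez alone can cover everything: Mon morning→Yoon, Mon afternoon→Yoon, Mon evening→Vasquez, Tue morning→Yoon, Tue afternoon→Yoon, Tue evening→Vasquez, Wed morning→Vasquez.

2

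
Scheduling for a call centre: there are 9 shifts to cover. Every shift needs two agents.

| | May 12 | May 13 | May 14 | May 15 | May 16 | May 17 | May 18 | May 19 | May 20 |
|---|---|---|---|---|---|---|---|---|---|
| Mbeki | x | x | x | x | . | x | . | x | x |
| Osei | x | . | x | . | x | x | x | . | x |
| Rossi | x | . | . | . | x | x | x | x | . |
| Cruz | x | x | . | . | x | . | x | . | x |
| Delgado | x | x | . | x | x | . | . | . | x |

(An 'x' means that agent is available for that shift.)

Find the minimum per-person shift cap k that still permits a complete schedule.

With 5 agents and 18 worker-slots to fill, someone must work at least ⌈18/5⌉ = 4 shifts, so k ≥ 4.
k = 4 works: May 12→Cruz+Delgado, May 13→Mbeki+Cruz, May 14→Mbeki+Osei, May 15→Mbeki+Delgado, May 16→Osei+Rossi, May 17→Osei+Rossi, May 18→Osei+Rossi, May 19→Mbeki+Rossi, May 20→Cruz+Delgado.
Loads: Mbeki 4, Osei 4, Rossi 4, Cruz 3, Delgado 3 — all ≤ 4.

4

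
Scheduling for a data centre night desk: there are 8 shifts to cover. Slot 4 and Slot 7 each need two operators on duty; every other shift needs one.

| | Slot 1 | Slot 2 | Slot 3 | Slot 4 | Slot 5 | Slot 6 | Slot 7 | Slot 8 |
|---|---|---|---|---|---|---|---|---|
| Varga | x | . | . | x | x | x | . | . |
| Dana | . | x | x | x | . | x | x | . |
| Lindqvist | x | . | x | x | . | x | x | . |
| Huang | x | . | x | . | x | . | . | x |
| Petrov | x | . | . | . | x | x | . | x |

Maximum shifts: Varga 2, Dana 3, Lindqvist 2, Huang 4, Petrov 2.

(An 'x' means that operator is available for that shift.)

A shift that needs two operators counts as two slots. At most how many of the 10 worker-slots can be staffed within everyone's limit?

10

Total capacity across all operators is 2+3+2+4+2 = 13, and 10 slots are needed, so at most 10 can be filled.
An assignment achieving 10: Slot 1→Huang, Slot 2→Dana, Slot 3→Dana, Slot 4→Varga+Lindqvist, Slot 5→Varga, Slot 6→Petrov, Slot 7→Dana+Lindqvist, Slot 8→Huang.
Loads: Varga 2/2, Dana 3/3, Lindqvist 2/2, Huang 2/4, Petrov 1/2.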